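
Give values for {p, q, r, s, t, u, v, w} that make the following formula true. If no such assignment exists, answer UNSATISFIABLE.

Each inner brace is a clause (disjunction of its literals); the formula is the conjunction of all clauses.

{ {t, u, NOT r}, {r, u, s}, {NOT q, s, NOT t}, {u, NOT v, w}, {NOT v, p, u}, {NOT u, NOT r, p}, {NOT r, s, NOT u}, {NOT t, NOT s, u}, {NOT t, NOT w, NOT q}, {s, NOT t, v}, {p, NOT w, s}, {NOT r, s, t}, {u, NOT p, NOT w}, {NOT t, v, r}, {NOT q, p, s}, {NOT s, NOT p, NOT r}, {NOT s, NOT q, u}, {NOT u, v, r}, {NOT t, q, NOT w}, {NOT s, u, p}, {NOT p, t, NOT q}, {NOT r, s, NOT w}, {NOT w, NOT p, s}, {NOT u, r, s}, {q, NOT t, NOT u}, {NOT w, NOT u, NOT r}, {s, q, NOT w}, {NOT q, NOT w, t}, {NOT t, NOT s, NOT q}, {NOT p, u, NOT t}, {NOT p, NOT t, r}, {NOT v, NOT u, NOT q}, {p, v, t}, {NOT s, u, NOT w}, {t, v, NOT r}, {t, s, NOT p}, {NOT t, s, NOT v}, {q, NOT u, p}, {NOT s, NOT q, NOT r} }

Case t = false:
Case u = false:
The clause (NOT r) is unit, so r = false.
The clause (s) is unit, so s = true.
The clause (NOT q) is unit, so q = false.
The clause (p) is unit, so p = true.
The clause (NOT w) is unit, so w = false.
The clause (NOT v) is unit, so v = false.
All clauses are satisfied.

p: true; q: false; r: false; s: true; t: false; u: false; v: false; w: false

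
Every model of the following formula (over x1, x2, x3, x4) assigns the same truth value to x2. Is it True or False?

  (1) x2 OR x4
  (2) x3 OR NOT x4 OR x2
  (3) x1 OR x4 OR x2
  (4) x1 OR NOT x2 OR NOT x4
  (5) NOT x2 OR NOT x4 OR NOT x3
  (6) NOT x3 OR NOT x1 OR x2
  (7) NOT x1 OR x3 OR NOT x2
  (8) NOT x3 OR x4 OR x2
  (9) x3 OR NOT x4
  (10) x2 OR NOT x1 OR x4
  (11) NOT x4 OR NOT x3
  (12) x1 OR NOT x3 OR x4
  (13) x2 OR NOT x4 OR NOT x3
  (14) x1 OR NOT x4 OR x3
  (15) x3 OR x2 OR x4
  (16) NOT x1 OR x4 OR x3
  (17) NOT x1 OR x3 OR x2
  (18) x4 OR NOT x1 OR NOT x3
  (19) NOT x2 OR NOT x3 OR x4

Suppose x2 = false.
Unit clause (x4) forces x4 = true.
Unit clause (x3) forces x3 = true.
That conflicts with the unit clause (NOT x3).
So every satisfying assignment has x2 = True.

True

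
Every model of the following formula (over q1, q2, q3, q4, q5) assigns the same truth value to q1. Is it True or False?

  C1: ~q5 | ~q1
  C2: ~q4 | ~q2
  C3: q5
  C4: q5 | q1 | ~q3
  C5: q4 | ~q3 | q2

Suppose q1 = 1.
The clause (~q5) is unit, so q5 = 0.
That conflicts with the unit clause (q5).
So every satisfying assignment has q1 = False.

False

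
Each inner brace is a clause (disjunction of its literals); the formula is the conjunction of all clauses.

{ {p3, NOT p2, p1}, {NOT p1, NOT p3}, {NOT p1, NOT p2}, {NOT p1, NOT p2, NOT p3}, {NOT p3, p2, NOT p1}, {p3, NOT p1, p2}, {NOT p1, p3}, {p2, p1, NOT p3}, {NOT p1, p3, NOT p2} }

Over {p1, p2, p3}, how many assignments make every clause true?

There are 2^3 = 8 truth assignments over (p1, p2, p3).
Check each against the 9 clauses (columns in the order p1, p2, p3):
  F F F  ✓ satisfies all
  F F T  ✗ fails (p2 OR p1 OR NOT p3)
  F T F  ✗ fails (p3 OR NOT p2 OR p1)
  F T T  ✓ satisfies all
  T F F  ✗ fails (p3 OR NOT p1 OR p2)
  T F T  ✗ fails (NOT p1 OR NOT p3)
  T T F  ✗ fails (NOT p1 OR NOT p2)
  T T T  ✗ fails (NOT p1 OR NOT p3)
2 of the 8 rows are models.

2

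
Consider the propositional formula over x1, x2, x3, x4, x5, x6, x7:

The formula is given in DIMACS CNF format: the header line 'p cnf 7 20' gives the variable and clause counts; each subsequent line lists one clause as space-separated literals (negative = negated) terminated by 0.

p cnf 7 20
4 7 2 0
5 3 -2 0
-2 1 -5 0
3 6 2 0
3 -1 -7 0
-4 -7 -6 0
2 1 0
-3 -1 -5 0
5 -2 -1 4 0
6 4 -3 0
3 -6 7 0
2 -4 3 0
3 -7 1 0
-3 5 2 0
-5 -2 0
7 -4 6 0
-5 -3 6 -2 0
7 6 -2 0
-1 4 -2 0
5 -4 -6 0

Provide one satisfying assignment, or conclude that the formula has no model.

Branch on x2: set x2 = True.
Unit clause (¬x5) forces x5 = False.
Unit clause (x3) forces x3 = True.
Branch on x1: set x1 = False.
Branch on x6: set x6 = True.
Unit clause (¬x4) forces x4 = False.
All clauses hold; x7 can take either value.

x1: False; x2: True; x3: True; x4: False; x5: False; x6: True; x7: False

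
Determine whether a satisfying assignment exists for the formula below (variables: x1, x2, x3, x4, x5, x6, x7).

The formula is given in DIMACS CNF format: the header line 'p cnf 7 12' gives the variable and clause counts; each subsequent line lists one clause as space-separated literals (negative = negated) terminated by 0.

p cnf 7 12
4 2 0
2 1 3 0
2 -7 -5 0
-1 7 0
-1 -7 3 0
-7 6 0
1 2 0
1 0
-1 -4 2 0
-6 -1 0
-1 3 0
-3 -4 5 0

Unsatisfiable

Unit clause (x1) forces x1 = True.
Unit clause (x7) forces x7 = True.
Unit clause (x3) forces x3 = True.
Unit clause (x6) forces x6 = True.
But (¬x6) is also a unit clause — contradiction.
No assignment satisfies every clause.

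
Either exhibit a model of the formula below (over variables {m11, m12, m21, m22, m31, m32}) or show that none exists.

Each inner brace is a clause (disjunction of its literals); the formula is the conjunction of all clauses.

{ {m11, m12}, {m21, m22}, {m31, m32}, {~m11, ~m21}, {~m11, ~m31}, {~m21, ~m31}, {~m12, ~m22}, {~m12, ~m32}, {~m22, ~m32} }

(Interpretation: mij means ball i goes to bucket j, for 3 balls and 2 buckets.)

UNSATISFIABLE

Try m11 = 1.
From the singleton clause (~m21), m21 = 0.
From the singleton clause (m22), m22 = 1.
From the singleton clause (~m31), m31 = 0.
From the singleton clause (m32), m32 = 1.
But (~m32) is also a unit clause — contradiction.
Undo m11 and try m11 = 0.
From the singleton clause (m12), m12 = 1.
From the singleton clause (~m22), m22 = 0.
From the singleton clause (m21), m21 = 1.
From the singleton clause (~m31), m31 = 0.
From the singleton clause (m32), m32 = 1.
But (~m32) is also a unit clause — contradiction.
Both values of m11 lead to a conflict.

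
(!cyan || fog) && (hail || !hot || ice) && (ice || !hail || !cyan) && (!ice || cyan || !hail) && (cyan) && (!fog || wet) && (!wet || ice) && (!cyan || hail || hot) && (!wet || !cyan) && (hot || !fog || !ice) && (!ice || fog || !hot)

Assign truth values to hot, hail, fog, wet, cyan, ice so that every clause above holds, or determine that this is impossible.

The clause (cyan) is unit, so cyan = true.
The clause (fog) is unit, so fog = true.
The clause (wet) is unit, so wet = true.
But (!wet) is also a unit clause — contradiction.

UNSATISFIABLE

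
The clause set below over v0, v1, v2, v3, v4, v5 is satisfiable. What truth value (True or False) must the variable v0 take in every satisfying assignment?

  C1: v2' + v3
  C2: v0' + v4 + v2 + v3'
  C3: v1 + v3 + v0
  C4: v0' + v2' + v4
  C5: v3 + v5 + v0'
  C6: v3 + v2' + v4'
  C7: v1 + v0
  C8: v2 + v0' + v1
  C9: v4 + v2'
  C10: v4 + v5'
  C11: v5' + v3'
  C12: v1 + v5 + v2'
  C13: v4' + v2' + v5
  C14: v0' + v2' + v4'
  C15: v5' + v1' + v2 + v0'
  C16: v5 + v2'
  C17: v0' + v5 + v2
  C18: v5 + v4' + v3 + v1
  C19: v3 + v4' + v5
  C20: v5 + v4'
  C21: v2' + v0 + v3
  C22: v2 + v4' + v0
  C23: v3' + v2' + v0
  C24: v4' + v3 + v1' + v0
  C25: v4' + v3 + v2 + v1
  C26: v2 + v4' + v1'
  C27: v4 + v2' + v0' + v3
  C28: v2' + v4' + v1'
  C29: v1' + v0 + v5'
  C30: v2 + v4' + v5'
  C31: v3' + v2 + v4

False

Suppose v0 = 1.
Case v2 = 0:
The clause (v1) is unit, so v1 = 1.
The clause (v5') is unit, so v5 = 0.
That conflicts with the unit clause (v5).
Undo v2 and try v2 = 1.
The clause (v3) is unit, so v3 = 1.
The clause (v4) is unit, so v4 = 1.
That conflicts with the unit clause (v4').
Either choice for v2 ends in contradiction.
So every satisfying assignment has v0 = False.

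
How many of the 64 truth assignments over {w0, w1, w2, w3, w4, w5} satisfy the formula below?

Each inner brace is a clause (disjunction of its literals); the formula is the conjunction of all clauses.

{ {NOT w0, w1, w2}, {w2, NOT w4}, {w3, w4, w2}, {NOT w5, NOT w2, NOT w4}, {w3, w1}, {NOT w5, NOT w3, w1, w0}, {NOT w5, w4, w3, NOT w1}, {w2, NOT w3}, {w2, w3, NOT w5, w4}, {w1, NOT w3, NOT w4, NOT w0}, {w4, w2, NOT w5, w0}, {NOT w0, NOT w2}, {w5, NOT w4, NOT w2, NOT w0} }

There are 2^6 = 64 truth assignments over (w0, w1, w2, w3, w4, w5).
Split on w3. With w3 = true, the clauses containing w3 are satisfied and NOT w3 drops from the rest; 5 of the 2^5 = 32 assignments to the other variables satisfy what remains.
With w3 = false, by the same count on the reduced clause set, 2 assignments work.
(One model: w0=F, w1=F, w2=T, w3=T, w4=F, w5=F.)
Total: 5 + 2 = 7.

7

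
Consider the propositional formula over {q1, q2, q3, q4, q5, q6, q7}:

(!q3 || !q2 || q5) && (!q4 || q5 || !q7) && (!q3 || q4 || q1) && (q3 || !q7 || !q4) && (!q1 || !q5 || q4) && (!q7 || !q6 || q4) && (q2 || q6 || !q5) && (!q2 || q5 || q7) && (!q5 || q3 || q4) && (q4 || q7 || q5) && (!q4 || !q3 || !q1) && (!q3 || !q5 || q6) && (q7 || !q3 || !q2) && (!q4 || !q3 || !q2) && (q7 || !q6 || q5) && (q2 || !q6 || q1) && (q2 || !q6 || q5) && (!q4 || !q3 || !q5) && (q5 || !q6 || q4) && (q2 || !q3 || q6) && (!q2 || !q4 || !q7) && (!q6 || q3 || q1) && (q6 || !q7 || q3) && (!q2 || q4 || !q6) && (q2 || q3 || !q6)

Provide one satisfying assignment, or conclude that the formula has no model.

Try q3 = false.
Try q7 = false.
Try q2 = true.
Unit clause (q5) forces q5 = true.
Unit clause (q4) forces q4 = true.
Try q6 = true.
Unit clause (q1) forces q1 = true.
All clauses are satisfied.

q1 ↦ true; q2 ↦ true; q3 ↦ false; q4 ↦ true; q5 ↦ true; q6 ↦ true; q7 ↦ false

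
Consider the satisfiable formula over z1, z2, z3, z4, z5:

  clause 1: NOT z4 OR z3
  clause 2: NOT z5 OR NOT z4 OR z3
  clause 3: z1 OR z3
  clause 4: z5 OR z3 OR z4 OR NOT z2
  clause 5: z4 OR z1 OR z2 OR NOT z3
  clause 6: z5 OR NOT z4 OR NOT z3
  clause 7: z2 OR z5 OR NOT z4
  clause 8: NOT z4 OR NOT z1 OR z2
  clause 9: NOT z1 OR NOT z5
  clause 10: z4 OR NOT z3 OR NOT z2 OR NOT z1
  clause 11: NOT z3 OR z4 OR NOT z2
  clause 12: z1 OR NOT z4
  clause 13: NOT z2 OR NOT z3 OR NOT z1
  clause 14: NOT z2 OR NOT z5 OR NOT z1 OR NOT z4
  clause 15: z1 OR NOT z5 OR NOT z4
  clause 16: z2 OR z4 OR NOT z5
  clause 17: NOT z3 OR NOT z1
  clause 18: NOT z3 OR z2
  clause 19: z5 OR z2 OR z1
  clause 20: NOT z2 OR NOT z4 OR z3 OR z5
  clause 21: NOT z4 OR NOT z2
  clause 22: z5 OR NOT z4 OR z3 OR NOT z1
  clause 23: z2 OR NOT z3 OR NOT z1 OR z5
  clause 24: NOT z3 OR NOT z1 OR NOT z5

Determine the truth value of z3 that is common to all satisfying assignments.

False

Suppose z3 = true.
From the singleton clause (NOT z1), z1 = false.
From the singleton clause (NOT z4), z4 = false.
From the singleton clause (z2), z2 = true.
That conflicts with the unit clause (NOT z2).
So every satisfying assignment has z3 = False.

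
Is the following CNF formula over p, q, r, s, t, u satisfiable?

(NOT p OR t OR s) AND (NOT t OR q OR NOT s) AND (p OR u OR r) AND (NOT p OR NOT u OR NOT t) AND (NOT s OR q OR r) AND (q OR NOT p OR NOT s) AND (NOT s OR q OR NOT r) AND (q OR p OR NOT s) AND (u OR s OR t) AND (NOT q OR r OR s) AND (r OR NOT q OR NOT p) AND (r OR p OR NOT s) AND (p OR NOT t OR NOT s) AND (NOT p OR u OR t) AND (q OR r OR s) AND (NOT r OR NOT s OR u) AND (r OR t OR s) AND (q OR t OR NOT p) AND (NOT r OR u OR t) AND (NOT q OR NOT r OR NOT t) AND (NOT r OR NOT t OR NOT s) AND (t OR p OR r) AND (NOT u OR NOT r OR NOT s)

Case p = true:
Case t = true:
(NOT u) alone gives u = false.
Case q = false:
(NOT s) alone gives s = false.
(r) alone gives r = true.
All clauses are satisfied.
A satisfying assignment: p: true,  q: false,  r: true,  s: false,  t: true,  u: false.

Satisfiable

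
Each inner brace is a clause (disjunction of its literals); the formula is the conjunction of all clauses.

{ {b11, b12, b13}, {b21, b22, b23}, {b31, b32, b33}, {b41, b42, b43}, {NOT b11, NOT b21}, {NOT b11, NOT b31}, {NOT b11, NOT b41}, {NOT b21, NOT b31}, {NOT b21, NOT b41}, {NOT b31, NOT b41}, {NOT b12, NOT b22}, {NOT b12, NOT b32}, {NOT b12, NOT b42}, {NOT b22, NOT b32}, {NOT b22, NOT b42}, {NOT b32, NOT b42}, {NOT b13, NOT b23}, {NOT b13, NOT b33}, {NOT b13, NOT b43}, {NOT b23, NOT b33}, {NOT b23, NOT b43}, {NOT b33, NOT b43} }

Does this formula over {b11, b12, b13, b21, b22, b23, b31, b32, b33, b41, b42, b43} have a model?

Branch on b11: set b11 = false.
Branch on b12: set b12 = true.
(NOT b22) alone gives b22 = false.
(NOT b32) alone gives b32 = false.
(NOT b42) alone gives b42 = false.
Branch on b21: set b21 = true.
(NOT b31) alone gives b31 = false.
(b33) alone gives b33 = true.
(NOT b41) alone gives b41 = false.
(b43) alone gives b43 = true.
Now (NOT b43) is unsatisfied and unit — conflict.
Undo b21 and try b21 = false.
(b23) alone gives b23 = true.
(NOT b13) alone gives b13 = false.
(NOT b33) alone gives b33 = false.
(b31) alone gives b31 = true.
(NOT b41) alone gives b41 = false.
(b43) alone gives b43 = true.
Now (NOT b43) is unsatisfied and unit — conflict.
Either choice for b21 ends in contradiction.
Undo b12 and try b12 = false.
(b13) alone gives b13 = true.
(NOT b23) alone gives b23 = false.
(NOT b33) alone gives b33 = false.
(NOT b43) alone gives b43 = false.
Branch on b21: set b21 = true.
(NOT b31) alone gives b31 = false.
(b32) alone gives b32 = true.
(NOT b41) alone gives b41 = false.
(b42) alone gives b42 = true.
Now (NOT b42) is unsatisfied and unit — conflict.
Undo b21 and try b21 = false.
(b22) alone gives b22 = true.
(NOT b32) alone gives b32 = false.
(b31) alone gives b31 = true.
(NOT b41) alone gives b41 = false.
(b42) alone gives b42 = true.
Now (NOT b42) is unsatisfied and unit — conflict.
Either choice for b21 ends in contradiction.
Either choice for b12 ends in contradiction.
Undo b11 and try b11 = true.
(NOT b21) alone gives b21 = false.
(NOT b31) alone gives b31 = false.
(NOT b41) alone gives b41 = false.
Branch on b22: set b22 = true.
(NOT b12) alone gives b12 = false.
(NOT b32) alone gives b32 = false.
(b33) alone gives b33 = true.
(NOT b42) alone gives b42 = false.
(b43) alone gives b43 = true.
Now (NOT b43) is unsatisfied and unit — conflict.
Undo b22 and try b22 = false.
(b23) alone gives b23 = true.
(NOT b13) alone gives b13 = false.
(NOT b33) alone gives b33 = false.
(b32) alone gives b32 = true.
(NOT b12) alone gives b12 = false.
(NOT b42) alone gives b42 = false.
(b43) alone gives b43 = true.
Now (NOT b43) is unsatisfied and unit — conflict.
Either choice for b22 ends in contradiction.
Either choice for b11 ends in contradiction.
No assignment satisfies every clause.

No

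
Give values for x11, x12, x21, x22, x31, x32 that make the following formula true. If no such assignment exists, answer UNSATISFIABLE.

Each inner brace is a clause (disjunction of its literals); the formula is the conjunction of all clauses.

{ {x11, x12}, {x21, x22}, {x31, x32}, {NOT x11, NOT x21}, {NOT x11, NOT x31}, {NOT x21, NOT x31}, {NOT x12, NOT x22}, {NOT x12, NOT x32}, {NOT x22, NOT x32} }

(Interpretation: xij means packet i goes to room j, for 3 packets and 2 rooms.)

UNSATISFIABLE

Branch on x11: set x11 = true.
The clause (NOT x21) is unit, so x21 = false.
The clause (x22) is unit, so x22 = true.
The clause (NOT x31) is unit, so x31 = false.
The clause (x32) is unit, so x32 = true.
But (NOT x32) is also a unit clause — contradiction.
Undo x11 and try x11 = false.
The clause (x12) is unit, so x12 = true.
The clause (NOT x22) is unit, so x22 = false.
The clause (x21) is unit, so x21 = true.
The clause (NOT x31) is unit, so x31 = false.
The clause (x32) is unit, so x32 = true.
But (NOT x32) is also a unit clause — contradiction.
Either choice for x11 ends in contradiction.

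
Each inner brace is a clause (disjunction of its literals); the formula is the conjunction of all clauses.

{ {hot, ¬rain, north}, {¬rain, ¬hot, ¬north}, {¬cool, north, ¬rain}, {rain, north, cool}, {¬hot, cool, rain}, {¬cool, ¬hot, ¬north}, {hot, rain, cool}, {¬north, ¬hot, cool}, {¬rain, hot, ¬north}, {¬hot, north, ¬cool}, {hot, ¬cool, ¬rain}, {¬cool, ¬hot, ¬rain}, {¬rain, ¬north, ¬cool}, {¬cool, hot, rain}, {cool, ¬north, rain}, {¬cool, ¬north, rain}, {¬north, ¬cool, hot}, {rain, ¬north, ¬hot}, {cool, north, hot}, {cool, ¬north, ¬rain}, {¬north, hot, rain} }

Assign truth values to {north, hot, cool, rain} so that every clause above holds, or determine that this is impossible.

north: False,  hot: True,  cool: False,  rain: True

Branch on hot: set hot = True.
Branch on rain: set rain = True.
The clause (¬north) is unit, so north = False.
The clause (¬cool) is unit, so cool = False.
This assignment satisfies each clause.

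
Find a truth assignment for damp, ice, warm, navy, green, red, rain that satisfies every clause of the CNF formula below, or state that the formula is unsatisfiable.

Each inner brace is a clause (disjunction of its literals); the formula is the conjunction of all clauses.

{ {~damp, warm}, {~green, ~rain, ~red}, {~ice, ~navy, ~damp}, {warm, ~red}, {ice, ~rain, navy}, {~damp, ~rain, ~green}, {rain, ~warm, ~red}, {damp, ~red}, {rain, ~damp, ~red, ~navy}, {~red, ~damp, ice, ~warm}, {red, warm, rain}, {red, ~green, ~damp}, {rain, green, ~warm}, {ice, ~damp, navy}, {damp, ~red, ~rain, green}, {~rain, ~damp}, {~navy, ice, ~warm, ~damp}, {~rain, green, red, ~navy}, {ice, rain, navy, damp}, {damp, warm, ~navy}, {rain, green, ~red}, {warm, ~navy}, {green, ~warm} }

damp=0, ice=1, warm=0, navy=0, green=1, red=0, rain=1

Branch on damp: set damp = 0.
Unit clause (~red) forces red = 0.
Branch on warm: set warm = 0.
Unit clause (rain) forces rain = 1.
Unit clause (~navy) forces navy = 0.
Unit clause (ice) forces ice = 1.
All clauses hold; green can take either value.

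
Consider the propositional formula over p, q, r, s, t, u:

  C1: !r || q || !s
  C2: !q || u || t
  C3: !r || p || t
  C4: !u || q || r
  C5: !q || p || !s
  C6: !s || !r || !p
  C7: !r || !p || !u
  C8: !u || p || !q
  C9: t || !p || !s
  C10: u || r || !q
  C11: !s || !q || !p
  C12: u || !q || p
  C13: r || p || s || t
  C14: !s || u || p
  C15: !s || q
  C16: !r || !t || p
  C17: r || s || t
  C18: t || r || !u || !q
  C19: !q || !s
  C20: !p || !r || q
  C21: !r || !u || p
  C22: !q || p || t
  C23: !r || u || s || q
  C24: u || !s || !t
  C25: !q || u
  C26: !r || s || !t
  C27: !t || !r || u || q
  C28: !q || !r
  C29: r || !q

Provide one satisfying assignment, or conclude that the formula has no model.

p=true; q=false; r=false; s=false; t=true; u=false

Case s = false:
Case r = false:
The clause (t) is unit, so t = true.
The clause (!q) is unit, so q = false.
The clause (!u) is unit, so u = false.
All clauses hold; p can take either value.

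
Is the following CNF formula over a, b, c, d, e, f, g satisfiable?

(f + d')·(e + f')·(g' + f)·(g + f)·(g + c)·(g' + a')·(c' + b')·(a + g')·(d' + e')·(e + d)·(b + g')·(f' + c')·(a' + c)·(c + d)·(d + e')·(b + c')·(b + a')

Unsatisfiable

Case f = 1:
From the singleton clause (e), e = 1.
From the singleton clause (d'), d = 0.
Now (d) is unsatisfied and unit — conflict.
Backtrack on f: now try f = 0.
From the singleton clause (d'), d = 0.
From the singleton clause (g'), g = 0.
Now (g) is unsatisfied and unit — conflict.
Either choice for f ends in contradiction.
No assignment satisfies every clause.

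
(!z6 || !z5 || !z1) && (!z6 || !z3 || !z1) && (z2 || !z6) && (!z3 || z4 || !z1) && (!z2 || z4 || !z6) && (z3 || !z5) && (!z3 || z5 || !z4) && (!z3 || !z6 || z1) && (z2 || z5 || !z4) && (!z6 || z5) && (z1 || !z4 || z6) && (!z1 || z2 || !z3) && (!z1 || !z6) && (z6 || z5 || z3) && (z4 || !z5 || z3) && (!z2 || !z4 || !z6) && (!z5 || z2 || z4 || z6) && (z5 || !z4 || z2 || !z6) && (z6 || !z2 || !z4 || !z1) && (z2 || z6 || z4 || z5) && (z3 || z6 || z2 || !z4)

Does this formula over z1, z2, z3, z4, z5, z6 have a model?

Yes, satisfiable

Try z2 = true.
Try z4 = false.
The clause (!z6) is unit, so z6 = false.
Try z3 = true.
The clause (!z1) is unit, so z1 = false.
All clauses hold; z5 can take either value.
A satisfying assignment: z1=false,  z2=true,  z3=true,  z4=false,  z5=true,  z6=false.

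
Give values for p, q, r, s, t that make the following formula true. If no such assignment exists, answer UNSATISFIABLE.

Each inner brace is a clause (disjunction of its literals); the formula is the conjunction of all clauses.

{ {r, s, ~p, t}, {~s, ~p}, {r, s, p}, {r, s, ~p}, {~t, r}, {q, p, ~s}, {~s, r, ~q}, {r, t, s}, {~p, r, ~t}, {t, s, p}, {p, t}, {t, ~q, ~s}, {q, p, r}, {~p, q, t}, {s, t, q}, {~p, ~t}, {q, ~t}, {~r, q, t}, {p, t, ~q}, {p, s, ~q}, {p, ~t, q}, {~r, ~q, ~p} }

Case s = 1:
The clause (~p) is unit, so p = 0.
The clause (q) is unit, so q = 1.
The clause (r) is unit, so r = 1.
The clause (t) is unit, so t = 1.
All clauses are satisfied.

p=0; q=1; r=1; s=1; t=1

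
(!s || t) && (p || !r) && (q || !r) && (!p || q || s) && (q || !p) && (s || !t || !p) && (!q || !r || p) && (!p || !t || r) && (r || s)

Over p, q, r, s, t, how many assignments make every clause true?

There are 2^5 = 32 truth assignments over (p, q, r, s, t).
Split on q. With q = true, the clauses containing q are satisfied and !q drops from the rest; 3 of the 2^4 = 16 assignments to the other variables satisfy what remains.
With q = false, by the same count on the reduced clause set, 1 assignment works.
(One model: p=F, q=F, r=F, s=T, t=T.)
Total: 3 + 1 = 4.

4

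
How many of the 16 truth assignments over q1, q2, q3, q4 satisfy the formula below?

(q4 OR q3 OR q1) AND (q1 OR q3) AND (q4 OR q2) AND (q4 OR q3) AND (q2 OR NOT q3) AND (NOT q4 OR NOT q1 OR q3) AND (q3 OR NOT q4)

There are 2^4 = 16 truth assignments over (q1, q2, q3, q4).
Check each against the 7 clauses (columns in the order q1, q2, q3, q4):
  F F F F  ✗ fails (q4 OR q3 OR q1)
  F F F T  ✗ fails (q1 OR q3)
  F F T F  ✗ fails (q4 OR q2)
  F F T T  ✗ fails (q2 OR NOT q3)
  F T F F  ✗ fails (q4 OR q3 OR q1)
  F T F T  ✗ fails (q1 OR q3)
  F T T F  ✓ satisfies all
  F T T T  ✓ satisfies all
  T F F F  ✗ fails (q4 OR q2)
  T F F T  ✗ fails (NOT q4 OR NOT q1 OR q3)
  T F T F  ✗ fails (q4 OR q2)
  T F T T  ✗ fails (q2 OR NOT q3)
  T T F F  ✗ fails (q4 OR q3)
  T T F T  ✗ fails (NOT q4 OR NOT q1 OR q3)
  T T T F  ✓ satisfies all
  T T T T  ✓ satisfies all
4 of the 16 rows are models.

4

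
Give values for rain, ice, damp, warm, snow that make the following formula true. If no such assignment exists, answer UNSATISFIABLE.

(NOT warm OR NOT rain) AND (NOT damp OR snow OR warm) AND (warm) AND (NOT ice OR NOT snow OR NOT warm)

rain ↦ false; ice ↦ true; damp ↦ false; warm ↦ true; snow ↦ false

From the singleton clause (warm), warm = true.
From the singleton clause (NOT rain), rain = false.
Case ice = true:
From the singleton clause (NOT snow), snow = false.
No clause remains; damp is free.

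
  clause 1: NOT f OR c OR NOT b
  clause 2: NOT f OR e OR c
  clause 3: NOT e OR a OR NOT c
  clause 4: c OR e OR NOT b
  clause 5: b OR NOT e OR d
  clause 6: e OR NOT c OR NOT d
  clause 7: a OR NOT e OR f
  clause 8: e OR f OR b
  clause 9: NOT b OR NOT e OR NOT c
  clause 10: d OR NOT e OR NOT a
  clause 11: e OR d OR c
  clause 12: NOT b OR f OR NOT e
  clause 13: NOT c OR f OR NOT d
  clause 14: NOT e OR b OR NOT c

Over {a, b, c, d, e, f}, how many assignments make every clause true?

There are 2^6 = 64 truth assignments over (a, b, c, d, e, f).
Split on f. With f = true, the clauses containing f are satisfied and NOT f drops from the rest; 6 of the 2^5 = 32 assignments to the other variables satisfy what remains.
With f = false, by the same count on the reduced clause set, 3 assignments work.
(One model: a=F, b=F, c=F, d=T, e=T, f=T.)
Total: 6 + 3 = 9.

9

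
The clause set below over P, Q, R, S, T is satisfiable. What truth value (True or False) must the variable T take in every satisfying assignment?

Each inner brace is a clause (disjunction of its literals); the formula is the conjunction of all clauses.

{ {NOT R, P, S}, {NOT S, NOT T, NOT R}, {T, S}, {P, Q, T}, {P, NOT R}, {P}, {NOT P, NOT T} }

Suppose T = true.
From the singleton clause (P), P = true.
But (NOT P) is also a unit clause — contradiction.
So every satisfying assignment has T = False.

False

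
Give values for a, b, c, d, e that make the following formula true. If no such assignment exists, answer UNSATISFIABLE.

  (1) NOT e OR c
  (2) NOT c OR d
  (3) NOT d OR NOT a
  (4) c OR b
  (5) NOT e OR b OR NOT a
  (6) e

a=false; b=true; c=true; d=true; e=true

(e) alone gives e = true.
(c) alone gives c = true.
(d) alone gives d = true.
(NOT a) alone gives a = false.
All clauses hold; b can take either value.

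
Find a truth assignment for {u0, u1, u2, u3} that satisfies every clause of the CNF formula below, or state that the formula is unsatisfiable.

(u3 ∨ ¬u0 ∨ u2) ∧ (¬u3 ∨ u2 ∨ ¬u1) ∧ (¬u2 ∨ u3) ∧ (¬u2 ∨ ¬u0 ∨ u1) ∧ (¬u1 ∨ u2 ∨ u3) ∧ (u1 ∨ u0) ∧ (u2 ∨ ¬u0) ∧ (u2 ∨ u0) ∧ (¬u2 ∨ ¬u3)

Suppose u2 = False.
Unit clause (¬u0) forces u0 = False.
Now (u0) is unsatisfied and unit — conflict.
That branch fails; take u2 = True instead.
Unit clause (u3) forces u3 = True.
Now (¬u3) is unsatisfied and unit — conflict.
Both values of u2 lead to a conflict.

UNSATISFIABLE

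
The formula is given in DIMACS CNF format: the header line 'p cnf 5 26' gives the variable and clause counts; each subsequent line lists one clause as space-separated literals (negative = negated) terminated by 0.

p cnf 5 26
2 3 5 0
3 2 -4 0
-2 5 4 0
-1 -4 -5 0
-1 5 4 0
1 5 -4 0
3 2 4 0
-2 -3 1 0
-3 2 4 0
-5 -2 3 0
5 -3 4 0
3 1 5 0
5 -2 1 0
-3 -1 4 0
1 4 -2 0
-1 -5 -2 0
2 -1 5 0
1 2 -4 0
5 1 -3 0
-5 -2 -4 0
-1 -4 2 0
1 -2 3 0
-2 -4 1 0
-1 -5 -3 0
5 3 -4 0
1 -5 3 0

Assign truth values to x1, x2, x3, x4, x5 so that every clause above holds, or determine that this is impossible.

Suppose x2 = True.
Suppose x5 = False.
The clause (x4) is unit, so x4 = True.
The clause (x1) is unit, so x1 = True.
The clause (x3) is unit, so x3 = True.
All clauses are satisfied.

x1=True,  x2=True,  x3=True,  x4=True,  x5=False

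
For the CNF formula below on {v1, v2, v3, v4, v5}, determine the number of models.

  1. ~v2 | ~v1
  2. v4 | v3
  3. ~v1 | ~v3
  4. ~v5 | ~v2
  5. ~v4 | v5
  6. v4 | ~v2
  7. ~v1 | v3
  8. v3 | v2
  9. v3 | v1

There are 2^5 = 32 truth assignments over (v1, v2, v3, v4, v5).
Split on v1. With v1 = 1, the clauses containing v1 are satisfied and ~v1 drops from the rest; 0 of the 2^4 = 16 assignments to the other variables satisfy what remains.
With v1 = 0, by the same count on the reduced clause set, 3 assignments work.
Total: 0 + 3 = 3.

3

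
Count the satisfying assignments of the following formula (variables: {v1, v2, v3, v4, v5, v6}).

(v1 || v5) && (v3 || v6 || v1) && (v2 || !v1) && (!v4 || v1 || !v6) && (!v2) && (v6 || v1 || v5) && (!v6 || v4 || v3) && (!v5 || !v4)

There are 2^6 = 64 truth assignments over (v1, v2, v3, v4, v5, v6).
Split on v6. With v6 = true, the clauses containing v6 are satisfied and !v6 drops from the rest; 1 of the 2^5 = 32 assignments to the other variables satisfy what remains.
With v6 = false, by the same count on the reduced clause set, 1 assignment works.
Total: 1 + 1 = 2.

2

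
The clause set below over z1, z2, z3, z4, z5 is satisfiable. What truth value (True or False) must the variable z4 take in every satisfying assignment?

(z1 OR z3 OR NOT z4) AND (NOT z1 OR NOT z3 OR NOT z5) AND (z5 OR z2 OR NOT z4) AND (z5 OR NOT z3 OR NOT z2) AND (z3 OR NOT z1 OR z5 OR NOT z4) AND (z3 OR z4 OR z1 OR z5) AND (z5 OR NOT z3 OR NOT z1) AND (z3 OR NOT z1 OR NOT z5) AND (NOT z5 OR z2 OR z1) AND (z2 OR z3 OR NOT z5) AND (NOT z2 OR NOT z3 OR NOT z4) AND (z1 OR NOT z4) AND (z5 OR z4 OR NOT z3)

False

Suppose z4 = true.
Unit clause (z1) forces z1 = true.
Suppose z3 = false.
Unit clause (z5) forces z5 = true.
Now (NOT z5) is unsatisfied and unit — conflict.
Backtrack on z3: now try z3 = true.
Unit clause (NOT z5) forces z5 = false.
Now (z5) is unsatisfied and unit — conflict.
Both values of z3 lead to a conflict.
So every satisfying assignment has z4 = False.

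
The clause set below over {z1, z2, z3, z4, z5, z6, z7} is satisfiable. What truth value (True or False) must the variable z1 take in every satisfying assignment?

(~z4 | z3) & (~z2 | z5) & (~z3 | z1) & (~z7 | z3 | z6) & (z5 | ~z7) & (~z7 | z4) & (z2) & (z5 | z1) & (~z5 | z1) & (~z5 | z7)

Suppose z1 = 0.
(~z3) alone gives z3 = 0.
(~z4) alone gives z4 = 0.
(~z7) alone gives z7 = 0.
(z2) alone gives z2 = 1.
(z5) alone gives z5 = 1.
Now (~z5) is unsatisfied and unit — conflict.
So every satisfying assignment has z1 = True.

True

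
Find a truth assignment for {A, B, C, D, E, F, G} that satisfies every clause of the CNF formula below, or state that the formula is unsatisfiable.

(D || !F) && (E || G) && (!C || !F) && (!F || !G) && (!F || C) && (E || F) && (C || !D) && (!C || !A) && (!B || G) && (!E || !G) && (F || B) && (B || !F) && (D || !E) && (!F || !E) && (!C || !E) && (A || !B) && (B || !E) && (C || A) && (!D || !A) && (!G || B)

UNSATISFIABLE

Case D = true:
(C) alone gives C = true.
(!F) alone gives F = false.
(E) alone gives E = true.
That conflicts with the unit clause (!E).
Undo D and try D = false.
(!F) alone gives F = false.
(E) alone gives E = true.
That conflicts with the unit clause (!E).
Either choice for D ends in contradiction.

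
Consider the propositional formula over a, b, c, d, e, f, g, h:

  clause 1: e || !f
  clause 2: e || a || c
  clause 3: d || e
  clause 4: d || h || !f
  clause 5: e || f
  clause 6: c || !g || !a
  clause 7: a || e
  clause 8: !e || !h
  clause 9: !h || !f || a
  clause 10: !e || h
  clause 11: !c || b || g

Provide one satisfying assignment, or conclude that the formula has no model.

UNSATISFIABLE

Try e = true.
The clause (!h) is unit, so h = false.
That conflicts with the unit clause (h).
So e must be the other value — set e = false.
The clause (!f) is unit, so f = false.
That conflicts with the unit clause (f).
Neither e = true nor e = false works.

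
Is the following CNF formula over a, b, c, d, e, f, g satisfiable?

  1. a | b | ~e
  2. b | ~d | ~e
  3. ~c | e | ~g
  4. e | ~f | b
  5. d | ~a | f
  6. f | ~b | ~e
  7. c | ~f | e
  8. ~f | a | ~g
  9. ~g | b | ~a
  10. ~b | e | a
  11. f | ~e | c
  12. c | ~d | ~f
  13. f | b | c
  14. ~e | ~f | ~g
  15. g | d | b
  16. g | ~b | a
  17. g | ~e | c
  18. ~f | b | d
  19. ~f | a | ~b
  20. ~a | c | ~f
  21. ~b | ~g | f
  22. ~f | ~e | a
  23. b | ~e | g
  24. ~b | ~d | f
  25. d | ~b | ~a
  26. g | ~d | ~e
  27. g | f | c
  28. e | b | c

Satisfiable

Case a = 0:
Case b = 0:
(~e) alone gives e = 0.
(~f) alone gives f = 0.
(c) alone gives c = 1.
(~g) alone gives g = 0.
(d) alone gives d = 1.
All clauses are satisfied.
A satisfying assignment: a: 0; b: 0; c: 1; d: 1; e: 0; f: 0; g: 0.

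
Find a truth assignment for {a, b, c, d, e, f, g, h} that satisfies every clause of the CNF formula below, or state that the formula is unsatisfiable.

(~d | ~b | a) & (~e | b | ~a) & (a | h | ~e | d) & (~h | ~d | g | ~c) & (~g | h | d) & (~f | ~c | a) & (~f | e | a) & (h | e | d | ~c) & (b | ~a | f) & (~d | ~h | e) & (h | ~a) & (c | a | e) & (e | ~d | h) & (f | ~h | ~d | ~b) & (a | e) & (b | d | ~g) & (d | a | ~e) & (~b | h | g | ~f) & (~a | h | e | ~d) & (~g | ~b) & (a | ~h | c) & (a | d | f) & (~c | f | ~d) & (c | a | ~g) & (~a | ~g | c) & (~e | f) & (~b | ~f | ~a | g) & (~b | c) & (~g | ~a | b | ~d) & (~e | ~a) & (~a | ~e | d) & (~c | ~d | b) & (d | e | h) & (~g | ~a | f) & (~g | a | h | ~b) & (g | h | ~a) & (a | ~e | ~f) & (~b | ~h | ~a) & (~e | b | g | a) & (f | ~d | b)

a=1,  b=0,  c=1,  d=0,  e=0,  f=1,  g=0,  h=1

Suppose h = 1.
Suppose d = 0.
Suppose a = 1.
The clause (~e) is unit, so e = 0.
The clause (~b) is unit, so b = 0.
The clause (f) is unit, so f = 1.
The clause (~g) is unit, so g = 0.
Every clause is now satisfied; c is unconstrained.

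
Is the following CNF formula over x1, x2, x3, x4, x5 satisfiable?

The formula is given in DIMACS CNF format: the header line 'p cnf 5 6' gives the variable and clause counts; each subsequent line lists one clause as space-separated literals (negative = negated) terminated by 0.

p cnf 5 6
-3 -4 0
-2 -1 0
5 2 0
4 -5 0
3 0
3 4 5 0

Satisfiable

(x3) alone gives x3 = True.
(¬x4) alone gives x4 = False.
(¬x5) alone gives x5 = False.
(x2) alone gives x2 = True.
(¬x1) alone gives x1 = False.
Every clause now holds.
A satisfying assignment: x1 ↦ False, x2 ↦ True, x3 ↦ True, x4 ↦ False, x5 ↦ False.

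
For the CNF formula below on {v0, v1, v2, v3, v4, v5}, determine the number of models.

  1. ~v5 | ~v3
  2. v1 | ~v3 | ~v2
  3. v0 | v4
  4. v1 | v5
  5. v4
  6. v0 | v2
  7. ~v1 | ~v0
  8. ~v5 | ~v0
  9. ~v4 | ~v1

There are 2^6 = 64 truth assignments over (v0, v1, v2, v3, v4, v5).
Split on v5. With v5 = 1, the clauses containing v5 are satisfied and ~v5 drops from the rest; 1 of the 2^5 = 32 assignments to the other variables satisfy what remains.
With v5 = 0, by the same count on the reduced clause set, 0 assignments work.
(One model: v0=F, v1=F, v2=T, v3=F, v4=T, v5=T.)
Total: 1 + 0 = 1.

1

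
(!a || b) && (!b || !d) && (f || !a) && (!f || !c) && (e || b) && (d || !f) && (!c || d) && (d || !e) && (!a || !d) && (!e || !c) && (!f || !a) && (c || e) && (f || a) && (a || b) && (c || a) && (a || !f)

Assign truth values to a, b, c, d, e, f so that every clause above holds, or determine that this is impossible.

UNSATISFIABLE

Branch on a: set a = false.
From the singleton clause (f), f = true.
But (!f) is also a unit clause — contradiction.
Backtrack on a: now try a = true.
From the singleton clause (b), b = true.
From the singleton clause (!d), d = false.
From the singleton clause (f), f = true.
But (!f) is also a unit clause — contradiction.
Both values of a lead to a conflict.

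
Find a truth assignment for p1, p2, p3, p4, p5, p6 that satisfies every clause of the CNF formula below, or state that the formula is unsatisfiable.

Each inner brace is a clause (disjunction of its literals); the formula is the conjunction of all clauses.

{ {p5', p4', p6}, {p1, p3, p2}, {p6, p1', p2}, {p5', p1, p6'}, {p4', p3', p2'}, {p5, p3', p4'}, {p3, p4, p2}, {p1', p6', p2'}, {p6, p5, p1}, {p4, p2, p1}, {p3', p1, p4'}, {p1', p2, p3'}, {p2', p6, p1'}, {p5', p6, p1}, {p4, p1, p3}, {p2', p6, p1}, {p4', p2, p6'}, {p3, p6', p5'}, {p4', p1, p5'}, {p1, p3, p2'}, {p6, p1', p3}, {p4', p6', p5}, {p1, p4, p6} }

Branch on p5: set p5 = 0.
Branch on p3: set p3 = 1.
From the singleton clause (p4'), p4 = 0.
Branch on p6: set p6 = 1.
Branch on p1: set p1 = 0.
From the singleton clause (p2), p2 = 1.
Every clause now holds.

p1=0; p2=1; p3=1; p4=0; p5=0; p6=1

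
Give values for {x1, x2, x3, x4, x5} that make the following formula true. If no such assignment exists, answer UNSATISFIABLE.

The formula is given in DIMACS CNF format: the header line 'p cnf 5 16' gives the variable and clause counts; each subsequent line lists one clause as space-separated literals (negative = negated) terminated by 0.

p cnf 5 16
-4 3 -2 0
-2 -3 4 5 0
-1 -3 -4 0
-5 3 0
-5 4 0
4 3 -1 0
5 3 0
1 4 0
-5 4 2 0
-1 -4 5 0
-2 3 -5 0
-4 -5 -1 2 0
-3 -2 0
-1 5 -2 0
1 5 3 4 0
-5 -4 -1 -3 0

x1: False,  x2: False,  x3: True,  x4: True,  x5: True

Suppose x5 = True.
Unit clause (x3) forces x3 = True.
Unit clause (x4) forces x4 = True.
Unit clause (¬x1) forces x1 = False.
Unit clause (¬x2) forces x2 = False.
Every clause now holds.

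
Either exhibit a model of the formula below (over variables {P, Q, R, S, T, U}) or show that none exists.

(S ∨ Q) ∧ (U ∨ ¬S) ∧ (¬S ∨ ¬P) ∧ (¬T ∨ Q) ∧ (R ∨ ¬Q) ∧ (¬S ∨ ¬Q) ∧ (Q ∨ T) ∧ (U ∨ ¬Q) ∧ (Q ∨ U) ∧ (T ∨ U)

P=False; Q=True; R=True; S=False; T=True; U=True

Case S = False:
(Q) alone gives Q = True.
(R) alone gives R = True.
(U) alone gives U = True.
All clauses hold; P, T can take either value.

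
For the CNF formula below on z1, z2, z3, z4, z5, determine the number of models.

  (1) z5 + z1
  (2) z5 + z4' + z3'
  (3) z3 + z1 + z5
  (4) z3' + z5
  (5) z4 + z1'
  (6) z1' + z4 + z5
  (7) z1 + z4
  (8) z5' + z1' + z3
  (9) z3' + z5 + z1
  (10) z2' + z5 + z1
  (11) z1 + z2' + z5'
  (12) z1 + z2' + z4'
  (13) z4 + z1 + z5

There are 2^5 = 32 truth assignments over (z1, z2, z3, z4, z5).
Split on z2. With z2 = 1, the clauses containing z2 are satisfied and z2' drops from the rest; 2 of the 2^4 = 16 assignments to the other variables satisfy what remains.
With z2 = 0, by the same count on the reduced clause set, 4 assignments work.
Total: 2 + 4 = 6.

6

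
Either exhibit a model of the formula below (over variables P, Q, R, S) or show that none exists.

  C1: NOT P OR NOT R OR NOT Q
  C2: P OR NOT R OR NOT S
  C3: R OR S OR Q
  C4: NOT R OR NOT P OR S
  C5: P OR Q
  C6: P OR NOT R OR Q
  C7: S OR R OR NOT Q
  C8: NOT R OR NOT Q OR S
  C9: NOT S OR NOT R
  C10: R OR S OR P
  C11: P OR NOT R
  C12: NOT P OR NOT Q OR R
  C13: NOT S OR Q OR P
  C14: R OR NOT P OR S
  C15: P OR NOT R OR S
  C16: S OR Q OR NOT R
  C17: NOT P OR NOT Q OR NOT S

P: false,  Q: true,  R: false,  S: true

Try P = false.
The clause (Q) is unit, so Q = true.
The clause (NOT R) is unit, so R = false.
The clause (S) is unit, so S = true.
All clauses are satisfied.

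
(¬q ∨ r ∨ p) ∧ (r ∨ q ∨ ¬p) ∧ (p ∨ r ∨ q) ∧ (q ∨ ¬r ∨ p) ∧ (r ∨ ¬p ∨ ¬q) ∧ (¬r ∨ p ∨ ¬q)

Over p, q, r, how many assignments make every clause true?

2

There are 2^3 = 8 truth assignments over (p, q, r).
Split on r. With r = True, the clauses containing r are satisfied and ¬r drops from the rest; 2 of the 2^2 = 4 assignments to the other variables satisfy what remains.
With r = False, by the same count on the reduced clause set, 0 assignments work.
(One model: p=T, q=F, r=T.)
Total: 2 + 0 = 2.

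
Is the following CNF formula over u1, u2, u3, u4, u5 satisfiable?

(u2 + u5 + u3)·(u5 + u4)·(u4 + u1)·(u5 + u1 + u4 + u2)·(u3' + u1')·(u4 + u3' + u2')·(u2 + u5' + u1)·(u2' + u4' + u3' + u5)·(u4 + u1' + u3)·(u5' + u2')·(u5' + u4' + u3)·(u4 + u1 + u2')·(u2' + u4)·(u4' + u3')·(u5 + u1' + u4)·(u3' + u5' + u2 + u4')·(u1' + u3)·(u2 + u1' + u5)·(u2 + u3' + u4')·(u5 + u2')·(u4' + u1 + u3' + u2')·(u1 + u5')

Branch on u5: set u5 = 1.
Unit clause (u2') forces u2 = 0.
Unit clause (u1) forces u1 = 1.
Unit clause (u3') forces u3 = 0.
But (u3) is also a unit clause — contradiction.
Backtrack on u5: now try u5 = 0.
Unit clause (u4) forces u4 = 1.
Unit clause (u3') forces u3 = 0.
Unit clause (u2) forces u2 = 1.
But (u2') is also a unit clause — contradiction.
Neither u5 = 1 nor u5 = 0 works.
No assignment satisfies every clause.

No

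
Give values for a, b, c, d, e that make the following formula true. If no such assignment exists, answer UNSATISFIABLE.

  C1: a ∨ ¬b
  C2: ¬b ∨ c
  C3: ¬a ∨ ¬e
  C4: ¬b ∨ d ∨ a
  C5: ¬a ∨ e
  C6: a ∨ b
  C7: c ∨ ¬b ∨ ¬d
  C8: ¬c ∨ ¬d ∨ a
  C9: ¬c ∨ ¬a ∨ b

Suppose a = True.
(¬e) alone gives e = False.
Now (e) is unsatisfied and unit — conflict.
Undo a and try a = False.
(¬b) alone gives b = False.
Now (b) is unsatisfied and unit — conflict.
Both values of a lead to a conflict.

UNSATISFIABLE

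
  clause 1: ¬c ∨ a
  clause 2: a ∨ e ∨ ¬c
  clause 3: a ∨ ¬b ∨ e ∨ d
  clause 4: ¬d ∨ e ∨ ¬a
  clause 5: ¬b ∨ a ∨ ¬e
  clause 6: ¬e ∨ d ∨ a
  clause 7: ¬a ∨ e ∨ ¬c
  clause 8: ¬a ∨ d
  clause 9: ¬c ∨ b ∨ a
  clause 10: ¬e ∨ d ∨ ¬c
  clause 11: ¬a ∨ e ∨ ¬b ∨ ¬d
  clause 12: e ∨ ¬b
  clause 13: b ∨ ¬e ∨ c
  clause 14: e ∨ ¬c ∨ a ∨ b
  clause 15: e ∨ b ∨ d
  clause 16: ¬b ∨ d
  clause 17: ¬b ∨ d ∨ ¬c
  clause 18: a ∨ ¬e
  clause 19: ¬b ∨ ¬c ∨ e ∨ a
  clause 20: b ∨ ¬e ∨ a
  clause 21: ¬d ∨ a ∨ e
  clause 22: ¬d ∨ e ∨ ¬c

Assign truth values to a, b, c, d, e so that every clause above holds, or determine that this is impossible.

a ↦ True,  b ↦ True,  c ↦ True,  d ↦ True,  e ↦ True

Suppose c = True.
(a) alone gives a = True.
(e) alone gives e = True.
(d) alone gives d = True.
All clauses hold; b can take either value.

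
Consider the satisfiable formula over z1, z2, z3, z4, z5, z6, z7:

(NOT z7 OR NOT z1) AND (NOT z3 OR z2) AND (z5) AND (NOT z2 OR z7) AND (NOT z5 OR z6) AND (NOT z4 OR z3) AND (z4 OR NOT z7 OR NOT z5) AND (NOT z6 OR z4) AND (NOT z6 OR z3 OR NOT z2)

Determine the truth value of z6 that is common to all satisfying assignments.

True

Suppose z6 = false.
Unit clause (z5) forces z5 = true.
But (NOT z5) is also a unit clause — contradiction.
So every satisfying assignment has z6 = True.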